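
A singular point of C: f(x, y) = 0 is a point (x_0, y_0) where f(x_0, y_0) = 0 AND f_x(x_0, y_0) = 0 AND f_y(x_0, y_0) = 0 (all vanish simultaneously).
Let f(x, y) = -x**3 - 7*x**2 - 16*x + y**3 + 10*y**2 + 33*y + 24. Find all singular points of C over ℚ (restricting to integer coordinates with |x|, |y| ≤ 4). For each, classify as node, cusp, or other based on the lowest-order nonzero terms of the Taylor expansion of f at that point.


Singular points: {(-2, -3)}; classification: node.

Compute partial derivatives:
  f_x = -3*x**2 - 14*x - 16.
  f_y = 3*y**2 + 20*y + 33.
Scan x_0 ∈ {−4, ..., 4}. For each x_0, f_y(x_0, y) is a polynomial in y; find its integer roots y ∈ {−4, ..., 4}, then test f_x and f at those candidates.
  x = -4: f_y(-4, y) = 3*y**2 + 20*y + 33; vanishes at y ∈ {-3}. (-4, -3): f_x = -8 ≠ 0.
  x = -3: f_y(-3, y) = 3*y**2 + 20*y + 33; vanishes at y ∈ {-3}. (-3, -3): f_x = -1 ≠ 0.
  x = -2: f_y(-2, y) = 3*y**2 + 20*y + 33; vanishes at y ∈ {-3}. (-2, -3): f_x = 0, f = 0 — SINGULAR.
  x = -1: f_y(-1, y) = 3*y**2 + 20*y + 33; vanishes at y ∈ {-3}. (-1, -3): f_x = -5 ≠ 0.
  x = 0: f_y(0, y) = 3*y**2 + 20*y + 33; vanishes at y ∈ {-3}. (0, -3): f_x = -16 ≠ 0.
  x = 1: f_y(1, y) = 3*y**2 + 20*y + 33; vanishes at y ∈ {-3}. (1, -3): f_x = -33 ≠ 0.
  x = 2: f_y(2, y) = 3*y**2 + 20*y + 33; vanishes at y ∈ {-3}. (2, -3): f_x = -56 ≠ 0.
  x = 3: f_y(3, y) = 3*y**2 + 20*y + 33; vanishes at y ∈ {-3}. (3, -3): f_x = -85 ≠ 0.
  x = 4: f_y(4, y) = 3*y**2 + 20*y + 33; vanishes at y ∈ {-3}. (4, -3): f_x = -120 ≠ 0.
Only singular point on the grid: (-2, -3).
Classify: substitute x = -2 + u, y = -3 + v and expand: f = -u**3 - u**2 + v**3 + v**2.
No constant or linear terms (consistent with a singular point). Quadratic part: -u**2 + v**2. Cubic part: -u**3 + v**3.
The quadratic part v**2 - u**2 = (v − u)(v + u) splits into two distinct linear factors, so there are two distinct tangent lines y − -3 = ±(x − -2) — this is a node (ordinary double point).
Classification: node.


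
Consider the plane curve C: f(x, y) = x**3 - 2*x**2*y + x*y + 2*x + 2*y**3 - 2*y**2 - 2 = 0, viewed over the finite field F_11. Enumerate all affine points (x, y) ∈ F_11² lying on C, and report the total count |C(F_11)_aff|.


Affine F_11-points: {(0, 5), (1, 1), (2, 8), (3, 3), (4, 2), (4, 3), (4, 7), (5, 1), (6, 7), (6, 8), (7, 1), (8, 8), (9, 6), (10, 3)}; count = 14.

For each of the 121 pairs (x, y) ∈ F_11², evaluate f(x, y) mod 11. Record the zeros.
  x = 0: [0↦9, 1↦9, 2↦6, 3↦1, 4↦6, 5↦0, 6↦6, 7↦3, 8↦3, 9↦7, 10↦5]  zeros at y ∈ {5}
  x = 1: [0↦1, 1↦0, 2↦7, 3↦1, 4↦5, 5↦9, 6↦3, 7↦10, 8↦9, 9↦1, 10↦9]  zeros at y ∈ {1}
  x = 2: [0↦10, 1↦4, 2↦6, 3↦6, 4↦5, 5↦4, 6↦4, 7↦6, 8↦0, 9↦9, 10↦1]  zeros at y ∈ {8}
  x = 3: [0↦9, 1↦5, 2↦9, 3↦0, 4↦1, 5↦2, 6↦4, 7↦8, 8↦4, 9↦4, 10↦9]  zeros at y ∈ {3}
  x = 4: [0↦4, 1↦9, 2↦0, 3↦0, 4↦10, 5↦9, 6↦9, 7↦0, 8↦5, 9↦3, 10↦6]  zeros at y ∈ {2, 3, 7}
  x = 5: [0↦1, 1↦0, 2↦7, 3↦1, 4↦5, 5↦9, 6↦3, 7↦10, 8↦9, 9↦1, 10↦9]  zeros at y ∈ {1}
  x = 6: [0↦6, 1↦6, 2↦3, 3↦9, 4↦3, 5↦8, 6↦3, 7↦0, 8↦0, 9↦4, 10↦2]  zeros at y ∈ {7, 8}
  x = 7: [0↦3, 1↦0, 2↦5, 3↦8, 4↦10, 5↦1, 6↦4, 7↦9, 8↦6, 9↦7, 10↦2]  zeros at y ∈ {1}
  x = 8: [0↦9, 1↦10, 2↦8, 3↦4, 4↦10, 5↦5, 6↦1, 7↦10, 8↦0, 9↦5, 10↦4]  zeros at y ∈ {8}
  x = 9: [0↦8, 1↦9, 2↦7, 3↦3, 4↦9, 5↦4, 6↦0, 7↦9, 8↦10, 9↦4, 10↦3]  zeros at y ∈ {6}
  x = 10: [0↦6, 1↦3, 2↦8, 3↦0, 4↦2, 5↦4, 6↦7, 7↦1, 8↦9, 9↦10, 10↦5]  zeros at y ∈ {3}
Collecting zeros: affine points = {(0, 5), (1, 1), (2, 8), (3, 3), (4, 2), (4, 3), (4, 7), (5, 1), (6, 7), (6, 8), (7, 1), (8, 8), (9, 6), (10, 3)}.
Total count |C(F_11)_aff| = 14.


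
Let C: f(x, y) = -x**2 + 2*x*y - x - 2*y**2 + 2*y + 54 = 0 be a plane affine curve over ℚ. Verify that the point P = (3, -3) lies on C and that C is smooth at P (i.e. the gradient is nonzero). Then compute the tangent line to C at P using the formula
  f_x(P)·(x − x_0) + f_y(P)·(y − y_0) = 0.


Tangent line at P: -13*x + 20*y + 99 = 0.

Step 1: f(3, -3) = 0, so P lies on C.
Step 2: partial derivatives
  f_x(x, y) = -2*x + 2*y - 1, f_y(x, y) = 2*x - 4*y + 2.
  f_x(P) = -13, f_y(P) = 20 (gradient nonzero, so P is smooth).
Step 3: tangent line at P: -13·(x − 3) + 20·(y − -3) = 0.
Expanding: -13*x + 20*y + 99 = 0.


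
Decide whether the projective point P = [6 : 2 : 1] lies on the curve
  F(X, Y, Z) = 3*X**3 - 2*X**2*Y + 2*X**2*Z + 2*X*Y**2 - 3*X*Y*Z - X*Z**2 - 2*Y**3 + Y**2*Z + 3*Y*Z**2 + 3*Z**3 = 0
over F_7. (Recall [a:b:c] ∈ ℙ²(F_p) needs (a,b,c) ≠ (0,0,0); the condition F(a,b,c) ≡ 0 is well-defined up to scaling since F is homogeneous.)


F(6,2,1) ≡ 5 (mod 7); P is NOT on the curve.

Evaluate F(6, 2, 1) term-by-term (mod 7).
  3*X**3 ↦ 3·216·1·1 = 648
  -2*X**2*Y ↦ -2·36·2·1 = -144
  2*X**2*Z ↦ 2·36·1·1 = 72
  2*X*Y**2 ↦ 2·6·4·1 = 48
  -3*X*Y*Z ↦ -3·6·2·1 = -36
  -X*Z**2 ↦ -1·6·1·1 = -6
  -2*Y**3 ↦ -2·1·8·1 = -16
  Y**2*Z ↦ 1·1·4·1 = 4
  3*Y*Z**2 ↦ 3·1·2·1 = 6
  3*Z**3 ↦ 3·1·1·1 = 3
Sum: F(6, 2, 1) = (648) + (-144) + (72) + (48) + (-36) + (-6) + (-16) + (4) + (6) + (3) = 579.
Reducing mod 7: 579 ≡ 5 (mod 7).
Since F(a, b, c) ≡ 5 ≠ 0 (mod 7), P does NOT lie on the curve.


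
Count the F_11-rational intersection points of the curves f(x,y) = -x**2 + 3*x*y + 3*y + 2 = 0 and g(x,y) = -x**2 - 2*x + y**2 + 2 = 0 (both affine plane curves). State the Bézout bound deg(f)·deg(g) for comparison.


Common zeros: {(0, 3), (9, 3)}; count = 2; Bézout bound = 4.

deg(f) = 2, deg(g) = 2, so Bézout bound = 4.
Scan x ∈ F_11. For each x, list the y ∈ F_11 with f(x, y) ≡ 0 and those with g(x, y) ≡ 0 (mod 11); the common zeros in that column are the intersection.
  x = 0: f ≡ 0 at y ∈ {3}; g ≡ 0 at y ∈ {3, 8}; common: {3}.
  x = 1: f ≡ 0 at y ∈ {9}; g ≡ 0 at y ∈ {1, 10}; common: ∅.
  x = 2: f ≡ 0 at y ∈ {10}; g ≡ 0 at y ∈ ∅; common: ∅.
  x = 3: f ≡ 0 at y ∈ {7}; g ≡ 0 at y ∈ ∅; common: ∅.
  x = 4: f ≡ 0 at y ∈ {9}; g ≡ 0 at y ∈ {0}; common: ∅.
  x = 5: f ≡ 0 at y ∈ {8}; g ≡ 0 at y ∈ {0}; common: ∅.
  x = 6: f ≡ 0 at y ∈ {10}; g ≡ 0 at y ∈ ∅; common: ∅.
  x = 7: f ≡ 0 at y ∈ {7}; g ≡ 0 at y ∈ ∅; common: ∅.
  x = 8: f ≡ 0 at y ∈ {8}; g ≡ 0 at y ∈ {1, 10}; common: ∅.
  x = 9: f ≡ 0 at y ∈ {3}; g ≡ 0 at y ∈ {3, 8}; common: {3}.
  x = 10: f ≡ 0 at y ∈ ∅; g ≡ 0 at y ∈ ∅; common: ∅.
Collecting: common zeros = {(0, 3), (9, 3)}, so the count is 2.
Comparison with the Bézout bound: 2 ≤ 4 = deg(f)·deg(g), as expected for curves with no common component (the affine F_11-count falls short of the bound because intersections may lie at infinity, over extension fields, or carry multiplicity).


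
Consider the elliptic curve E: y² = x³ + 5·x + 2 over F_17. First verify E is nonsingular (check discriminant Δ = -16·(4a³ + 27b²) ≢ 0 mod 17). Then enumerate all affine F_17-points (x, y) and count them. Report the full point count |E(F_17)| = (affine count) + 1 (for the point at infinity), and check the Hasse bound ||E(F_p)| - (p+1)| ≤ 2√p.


Affine points = {(0, 6), (0, 11), (1, 5), (1, 12), (4, 1), (4, 16), (5, 4), (5, 13), (10, 7), (10, 10), (15, 1), (15, 16), (16, 8), (16, 9)}; affine count = 14; |E(F_17)| = 15.

Discriminant check: Δ ∝ 4a³ + 27b² = 4·5³ + 27·2² = 4·125 + 27·4 ≡ 13 (mod 17). Nonzero ⇒ E is nonsingular.
For each x ∈ F_17, compute rhs = x³ + 5·x + 2 mod 17, then count y ∈ F_17 with y² ≡ rhs.
  x = 0: rhs = 2, matching y values: 6, 11 (2 points).
  x = 1: rhs = 8, matching y values: 5, 12 (2 points).
  x = 2: rhs = 3, matching y values: none (0 points).
  x = 3: rhs = 10, matching y values: none (0 points).
  x = 4: rhs = 1, matching y values: 1, 16 (2 points).
  x = 5: rhs = 16, matching y values: 4, 13 (2 points).
  x = 6: rhs = 10, matching y values: none (0 points).
  x = 7: rhs = 6, matching y values: none (0 points).
  x = 8: rhs = 10, matching y values: none (0 points).
  x = 9: rhs = 11, matching y values: none (0 points).
  x = 10: rhs = 15, matching y values: 7, 10 (2 points).
  x = 11: rhs = 11, matching y values: none (0 points).
  x = 12: rhs = 5, matching y values: none (0 points).
  x = 13: rhs = 3, matching y values: none (0 points).
  x = 14: rhs = 11, matching y values: none (0 points).
  x = 15: rhs = 1, matching y values: 1, 16 (2 points).
  x = 16: rhs = 13, matching y values: 8, 9 (2 points).
Total affine count: 14.
Full point count |E(F_17)| = 14 + 1 = 15.
Hasse bound: |15 − (17+1)| = |-3| = 3 ≤ 2√17 ≈ 8.2462 ✓.


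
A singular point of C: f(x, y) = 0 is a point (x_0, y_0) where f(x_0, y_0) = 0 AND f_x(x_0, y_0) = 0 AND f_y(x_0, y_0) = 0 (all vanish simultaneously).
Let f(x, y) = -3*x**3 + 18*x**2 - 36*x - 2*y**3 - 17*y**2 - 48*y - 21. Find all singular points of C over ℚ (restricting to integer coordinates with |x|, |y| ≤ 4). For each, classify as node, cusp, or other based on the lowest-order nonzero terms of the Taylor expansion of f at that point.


Singular points: {(2, -3)}; classification: cusp.

Compute partial derivatives:
  f_x = -9*x**2 + 36*x - 36.
  f_y = -6*y**2 - 34*y - 48.
Scan x_0 ∈ {−4, ..., 4}. For each x_0, f_y(x_0, y) is a polynomial in y; find its integer roots y ∈ {−4, ..., 4}, then test f_x and f at those candidates.
  x = -4: f_y(-4, y) = -6*y**2 - 34*y - 48; vanishes at y ∈ {-3}. (-4, -3): f_x = -324 ≠ 0.
  x = -3: f_y(-3, y) = -6*y**2 - 34*y - 48; vanishes at y ∈ {-3}. (-3, -3): f_x = -225 ≠ 0.
  x = -2: f_y(-2, y) = -6*y**2 - 34*y - 48; vanishes at y ∈ {-3}. (-2, -3): f_x = -144 ≠ 0.
  x = -1: f_y(-1, y) = -6*y**2 - 34*y - 48; vanishes at y ∈ {-3}. (-1, -3): f_x = -81 ≠ 0.
  x = 0: f_y(0, y) = -6*y**2 - 34*y - 48; vanishes at y ∈ {-3}. (0, -3): f_x = -36 ≠ 0.
  x = 1: f_y(1, y) = -6*y**2 - 34*y - 48; vanishes at y ∈ {-3}. (1, -3): f_x = -9 ≠ 0.
  x = 2: f_y(2, y) = -6*y**2 - 34*y - 48; vanishes at y ∈ {-3}. (2, -3): f_x = 0, f = 0 — SINGULAR.
  x = 3: f_y(3, y) = -6*y**2 - 34*y - 48; vanishes at y ∈ {-3}. (3, -3): f_x = -9 ≠ 0.
  x = 4: f_y(4, y) = -6*y**2 - 34*y - 48; vanishes at y ∈ {-3}. (4, -3): f_x = -36 ≠ 0.
Only singular point on the grid: (2, -3).
Classify: substitute x = 2 + u, y = -3 + v and expand: f = -3*u**3 - 2*v**3 + v**2.
No constant or linear terms (consistent with a singular point). Quadratic part: v**2. Cubic part: -3*u**3 - 2*v**3.
The quadratic part v**2 is a perfect square, so there is a single (double) tangent line v = 0, i.e. y = -3. Restricting the cubic part to that line (v = 0) leaves -3*u**3 ≠ 0, so f is not divisible by v and the branch is v² ≈ 3*u**3 to lowest order — this is a cusp.
Classification: cusp.


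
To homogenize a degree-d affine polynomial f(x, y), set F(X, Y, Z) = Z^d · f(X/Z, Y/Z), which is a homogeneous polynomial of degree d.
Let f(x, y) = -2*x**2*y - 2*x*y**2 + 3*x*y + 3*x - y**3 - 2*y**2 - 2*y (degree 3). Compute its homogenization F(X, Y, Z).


F(X, Y, Z) = -2*X**2*Y - 2*X*Y**2 + 3*X*Y*Z + 3*X*Z**2 - Y**3 - 2*Y**2*Z - 2*Y*Z**2

deg(f) = 3.
Substitute x = X/Z, y = Y/Z into f, then multiply by Z^3.
  monomial -2·x^2·y^1 ↦ -2·X^2·Y^1·Z^0.
  monomial -2·x^1·y^2 ↦ -2·X^1·Y^2·Z^0.
  monomial 3·x^1·y^1 ↦ 3·X^1·Y^1·Z^1.
  monomial 3·x^1·y^0 ↦ 3·X^1·Y^0·Z^2.
  monomial -1·x^0·y^3 ↦ -1·X^0·Y^3·Z^0.
  monomial -2·x^0·y^2 ↦ -2·X^0·Y^2·Z^1.
  monomial -2·x^0·y^1 ↦ -2·X^0·Y^1·Z^2.
Collecting: F(X, Y, Z) = -2*X**2*Y - 2*X*Y**2 + 3*X*Y*Z + 3*X*Z**2 - Y**3 - 2*Y**2*Z - 2*Y*Z**2.


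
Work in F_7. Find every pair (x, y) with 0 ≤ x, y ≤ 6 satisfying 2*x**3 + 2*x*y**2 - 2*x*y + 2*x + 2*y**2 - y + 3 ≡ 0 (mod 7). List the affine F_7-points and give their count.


Affine F_7-points: {(1, 0), (1, 6), (3, 0), (4, 1), (4, 2), (6, 1)}; count = 6.

For each of the 49 pairs (x, y) ∈ F_7², evaluate f(x, y) mod 7. Record the zeros.
  x = 0: [0↦3, 1↦4, 2↦2, 3↦4, 4↦3, 5↦6, 6↦6]  zeros at y ∈ ∅
  x = 1: [0↦0, 1↦1, 2↦3, 3↦6, 4↦3, 5↦1, 6↦0]  zeros at y ∈ {0, 6}
  x = 2: [0↦2, 1↦3, 2↦2, 3↦6, 4↦1, 5↦1, 6↦6]  zeros at y ∈ ∅
  x = 3: [0↦0, 1↦1, 2↦4, 3↦2, 4↦2, 5↦4, 6↦1]  zeros at y ∈ {0}
  x = 4: [0↦6, 1↦0, 2↦0, 3↦6, 4↦4, 5↦1, 6↦4]  zeros at y ∈ {1, 2}
  x = 5: [0↦4, 1↦5, 2↦2, 3↦2, 4↦5, 5↦4, 6↦6]  zeros at y ∈ ∅
  x = 6: [0↦6, 1↦0, 2↦1, 3↦2, 4↦3, 5↦4, 6↦5]  zeros at y ∈ {1}
Collecting zeros: affine points = {(1, 0), (1, 6), (3, 0), (4, 1), (4, 2), (6, 1)}.
Total count |C(F_7)_aff| = 6.


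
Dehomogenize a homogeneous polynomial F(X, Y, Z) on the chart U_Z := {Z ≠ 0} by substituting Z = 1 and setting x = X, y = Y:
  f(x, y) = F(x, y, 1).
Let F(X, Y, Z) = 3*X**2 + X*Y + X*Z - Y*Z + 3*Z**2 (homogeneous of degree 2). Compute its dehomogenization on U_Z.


f(x, y) = 3*x**2 + x*y + x - y + 3

On U_Z we set Z = 1. Each monomial c·X^i·Y^j·Z^k in F becomes c·x^i·y^j·1^k = c·x^i·y^j.
Substituting Z = 1: F(X, Y, 1) = 3*x**2 + x*y + x - y + 3.
Note: deg(f) ≤ deg(F) = 2; strict inequality happens when F is divisible by Z (lost terms).


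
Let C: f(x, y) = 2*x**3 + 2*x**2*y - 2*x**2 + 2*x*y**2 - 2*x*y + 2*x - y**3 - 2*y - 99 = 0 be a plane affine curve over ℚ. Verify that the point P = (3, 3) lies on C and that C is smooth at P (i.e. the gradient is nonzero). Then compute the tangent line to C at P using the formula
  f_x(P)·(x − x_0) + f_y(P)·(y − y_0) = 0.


Tangent line at P: 92*x + 19*y - 333 = 0.

Step 1: f(3, 3) = 0, so P lies on C.
Step 2: partial derivatives
  f_x(x, y) = 6*x**2 + 4*x*y - 4*x + 2*y**2 - 2*y + 2, f_y(x, y) = 2*x**2 + 4*x*y - 2*x - 3*y**2 - 2.
  f_x(P) = 92, f_y(P) = 19 (gradient nonzero, so P is smooth).
Step 3: tangent line at P: 92·(x − 3) + 19·(y − 3) = 0.
Expanding: 92*x + 19*y - 333 = 0.


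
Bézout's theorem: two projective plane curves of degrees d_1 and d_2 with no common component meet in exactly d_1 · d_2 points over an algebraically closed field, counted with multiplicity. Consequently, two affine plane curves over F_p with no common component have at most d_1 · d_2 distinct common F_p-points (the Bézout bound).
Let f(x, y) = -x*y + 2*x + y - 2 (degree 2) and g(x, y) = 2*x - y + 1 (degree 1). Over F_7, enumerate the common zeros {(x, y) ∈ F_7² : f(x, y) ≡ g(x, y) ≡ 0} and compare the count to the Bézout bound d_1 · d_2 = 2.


Common zeros: {(1, 3), (4, 2)}; count = 2; Bézout bound = 2.

deg(f) = 2, deg(g) = 1, so Bézout bound = 2.
Scan x ∈ F_7. For each x, list the y ∈ F_7 with f(x, y) ≡ 0 and those with g(x, y) ≡ 0 (mod 7); the common zeros in that column are the intersection.
  x = 0: f ≡ 0 at y ∈ {2}; g ≡ 0 at y ∈ {1}; common: ∅.
  x = 1: f ≡ 0 at y ∈ {0, 1, 2, 3, 4, 5, 6}; g ≡ 0 at y ∈ {3}; common: {3}.
  x = 2: f ≡ 0 at y ∈ {2}; g ≡ 0 at y ∈ {5}; common: ∅.
  x = 3: f ≡ 0 at y ∈ {2}; g ≡ 0 at y ∈ {0}; common: ∅.
  x = 4: f ≡ 0 at y ∈ {2}; g ≡ 0 at y ∈ {2}; common: {2}.
  x = 5: f ≡ 0 at y ∈ {2}; g ≡ 0 at y ∈ {4}; common: ∅.
  x = 6: f ≡ 0 at y ∈ {2}; g ≡ 0 at y ∈ {6}; common: ∅.
Collecting: common zeros = {(1, 3), (4, 2)}, so the count is 2.
Comparison with the Bézout bound: 2 ≤ 2 = deg(f)·deg(g), as expected for curves with no common component (the bound is attained).


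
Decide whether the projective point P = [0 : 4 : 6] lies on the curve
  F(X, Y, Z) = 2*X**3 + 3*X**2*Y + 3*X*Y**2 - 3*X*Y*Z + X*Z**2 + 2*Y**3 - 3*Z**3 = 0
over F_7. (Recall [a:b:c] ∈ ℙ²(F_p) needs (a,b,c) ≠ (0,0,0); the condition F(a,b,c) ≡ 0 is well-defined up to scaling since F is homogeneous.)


F(0,4,6) ≡ 5 (mod 7); P is NOT on the curve.

Evaluate F(0, 4, 6) term-by-term (mod 7).
  2*X**3 ↦ 2·0·1·1 = 0
  3*X**2*Y ↦ 3·0·4·1 = 0
  3*X*Y**2 ↦ 3·0·16·1 = 0
  -3*X*Y*Z ↦ -3·0·4·6 = 0
  X*Z**2 ↦ 1·0·1·36 = 0
  2*Y**3 ↦ 2·1·64·1 = 128
  -3*Z**3 ↦ -3·1·1·216 = -648
Sum: F(0, 4, 6) = (0) + (0) + (0) + (0) + (0) + (128) + (-648) = -520.
Reducing mod 7: -520 ≡ 5 (mod 7).
Since F(a, b, c) ≡ 5 ≠ 0 (mod 7), P does NOT lie on the curve.


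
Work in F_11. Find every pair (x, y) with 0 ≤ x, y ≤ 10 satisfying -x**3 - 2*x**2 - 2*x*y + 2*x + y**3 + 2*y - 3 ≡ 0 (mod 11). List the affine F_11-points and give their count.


Affine F_11-points: {(0, 1), (0, 5), (1, 5), (2, 2), (5, 2), (5, 3), (5, 6), (7, 6), (8, 0), (8, 5), (8, 6), (9, 1), (10, 3), (10, 9), (10, 10)}; count = 15.

For each of the 121 pairs (x, y) ∈ F_11², evaluate f(x, y) mod 11. Record the zeros.
  x = 0: [0↦8, 1↦0, 2↦9, 3↦8, 4↦3, 5↦0, 6↦5, 7↦2, 8↦8, 9↦7, 10↦5]  zeros at y ∈ {1, 5}
  x = 1: [0↦7, 1↦8, 2↦4, 3↦1, 4↦5, 5↦0, 6↦3, 7↦9, 8↦2, 9↦10, 10↦6]  zeros at y ∈ {5}
  x = 2: [0↦7, 1↦6, 2↦0, 3↦6, 4↦8, 5↦1, 6↦2, 7↦6, 8↦8, 9↦3, 10↦8]  zeros at y ∈ {2}
  x = 3: [0↦2, 1↦10, 2↦2, 3↦6, 4↦6, 5↦8, 6↦7, 7↦9, 8↦9, 9↦2, 10↦5]  zeros at y ∈ ∅
  x = 4: [0↦8, 1↦3, 2↦4, 3↦6, 4↦4, 5↦4, 6↦1, 7↦1, 8↦10, 9↦1, 10↦2]  zeros at y ∈ ∅
  x = 5: [0↦8, 1↦1, 2↦0, 3↦0, 4↦7, 5↦5, 6↦0, 7↦9, 8↦5, 9↦5, 10↦4]  zeros at y ∈ {2, 3, 6}
  x = 6: [0↦7, 1↦9, 2↦6, 3↦4, 4↦9, 5↦5, 6↦9, 7↦5, 8↦10, 9↦8, 10↦5]  zeros at y ∈ ∅
  x = 7: [0↦10, 1↦10, 2↦5, 3↦1, 4↦4, 5↦9, 6↦0, 7↦5, 8↦8, 9↦4, 10↦10]  zeros at y ∈ {6}
  x = 8: [0↦0, 1↦9, 2↦2, 3↦7, 4↦8, 5↦0, 6↦0, 7↦3, 8↦4, 9↦9, 10↦2]  zeros at y ∈ {0, 5, 6}
  x = 9: [0↦4, 1↦0, 2↦2, 3↦5, 4↦4, 5↦5, 6↦3, 7↦4, 8↦3, 9↦6, 10↦8]  zeros at y ∈ {1}
  x = 10: [0↦5, 1↦10, 2↦10, 3↦0, 4↦8, 5↦7, 6↦3, 7↦2, 8↦10, 9↦0, 10↦0]  zeros at y ∈ {3, 9, 10}
Collecting zeros: affine points = {(0, 1), (0, 5), (1, 5), (2, 2), (5, 2), (5, 3), (5, 6), (7, 6), (8, 0), (8, 5), (8, 6), (9, 1), (10, 3), (10, 9), (10, 10)}.
Total count |C(F_11)_aff| = 15.


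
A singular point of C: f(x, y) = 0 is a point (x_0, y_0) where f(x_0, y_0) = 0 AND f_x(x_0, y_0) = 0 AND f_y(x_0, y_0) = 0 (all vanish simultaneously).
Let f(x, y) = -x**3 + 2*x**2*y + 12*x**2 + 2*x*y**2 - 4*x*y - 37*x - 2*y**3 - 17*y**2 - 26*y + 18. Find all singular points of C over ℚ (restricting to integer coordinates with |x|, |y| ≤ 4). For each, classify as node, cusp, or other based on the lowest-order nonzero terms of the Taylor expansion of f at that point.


Singular points: {(3, -2)}; classification: node.

Compute partial derivatives:
  f_x = -3*x**2 + 4*x*y + 24*x + 2*y**2 - 4*y - 37.
  f_y = 2*x**2 + 4*x*y - 4*x - 6*y**2 - 34*y - 26.
Scan x_0 ∈ {−4, ..., 4}. For each x_0, f_y(x_0, y) is a polynomial in y; find its integer roots y ∈ {−4, ..., 4}, then test f_x and f at those candidates.
  x = -4: f_y(-4, y) = -6*y**2 - 50*y + 22; no integer root y with |y| ≤ 4.
  x = -3: f_y(-3, y) = -6*y**2 - 46*y + 4; no integer root y with |y| ≤ 4.
  x = -2: f_y(-2, y) = -6*y**2 - 42*y - 10; no integer root y with |y| ≤ 4.
  x = -1: f_y(-1, y) = -6*y**2 - 38*y - 20; no integer root y with |y| ≤ 4.
  x = 0: f_y(0, y) = -6*y**2 - 34*y - 26; no integer root y with |y| ≤ 4.
  x = 1: f_y(1, y) = -6*y**2 - 30*y - 28; no integer root y with |y| ≤ 4.
  x = 2: f_y(2, y) = -6*y**2 - 26*y - 26; no integer root y with |y| ≤ 4.
  x = 3: f_y(3, y) = -6*y**2 - 22*y - 20; vanishes at y ∈ {-2}. (3, -2): f_x = 0, f = 0 — SINGULAR.
  x = 4: f_y(4, y) = -6*y**2 - 18*y - 10; no integer root y with |y| ≤ 4.
Only singular point on the grid: (3, -2).
Classify: substitute x = 3 + u, y = -2 + v and expand: f = -u**3 + 2*u**2*v - u**2 + 2*u*v**2 - 2*v**3 + v**2.
No constant or linear terms (consistent with a singular point). Quadratic part: -u**2 + v**2. Cubic part: -u**3 + 2*u**2*v + 2*u*v**2 - 2*v**3.
The quadratic part v**2 - u**2 = (v − u)(v + u) splits into two distinct linear factors, so there are two distinct tangent lines y − -2 = ±(x − 3) — this is a node (ordinary double point).
Classification: node.


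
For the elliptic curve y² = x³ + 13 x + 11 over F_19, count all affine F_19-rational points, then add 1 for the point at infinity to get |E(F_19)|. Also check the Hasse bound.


Affine points = {(0, 7), (0, 12), (1, 5), (1, 14), (2, 8), (2, 11), (3, 1), (3, 18), (5, 7), (5, 12), (6, 1), (6, 18), (8, 0), (10, 1), (10, 18), (14, 7), (14, 12), (15, 3), (15, 16), (18, 4), (18, 15)}; affine count = 21; |E(F_19)| = 22.

Discriminant check: Δ ∝ 4a³ + 27b² = 4·13³ + 27·11² = 4·2197 + 27·121 ≡ 9 (mod 19). Nonzero ⇒ E is nonsingular.
For each x ∈ F_19, compute rhs = x³ + 13·x + 11 mod 19, then count y ∈ F_19 with y² ≡ rhs.
  x = 0: rhs = 11, matching y values: 7, 12 (2 points).
  x = 1: rhs = 6, matching y values: 5, 14 (2 points).
  x = 2: rhs = 7, matching y values: 8, 11 (2 points).
  x = 3: rhs = 1, matching y values: 1, 18 (2 points).
  x = 4: rhs = 13, matching y values: none (0 points).
  x = 5: rhs = 11, matching y values: 7, 12 (2 points).
  x = 6: rhs = 1, matching y values: 1, 18 (2 points).
  x = 7: rhs = 8, matching y values: none (0 points).
  x = 8: rhs = 0, matching y values: 0 (1 points).
  x = 9: rhs = 2, matching y values: none (0 points).
  x = 10: rhs = 1, matching y values: 1, 18 (2 points).
  x = 11: rhs = 3, matching y values: none (0 points).
  x = 12: rhs = 14, matching y values: none (0 points).
  x = 13: rhs = 2, matching y values: none (0 points).
  x = 14: rhs = 11, matching y values: 7, 12 (2 points).
  x = 15: rhs = 9, matching y values: 3, 16 (2 points).
  x = 16: rhs = 2, matching y values: none (0 points).
  x = 17: rhs = 15, matching y values: none (0 points).
  x = 18: rhs = 16, matching y values: 4, 15 (2 points).
Total affine count: 21.
Full point count |E(F_19)| = 21 + 1 = 22.
Hasse bound: |22 − (19+1)| = |2| = 2 ≤ 2√19 ≈ 8.7178 ✓.


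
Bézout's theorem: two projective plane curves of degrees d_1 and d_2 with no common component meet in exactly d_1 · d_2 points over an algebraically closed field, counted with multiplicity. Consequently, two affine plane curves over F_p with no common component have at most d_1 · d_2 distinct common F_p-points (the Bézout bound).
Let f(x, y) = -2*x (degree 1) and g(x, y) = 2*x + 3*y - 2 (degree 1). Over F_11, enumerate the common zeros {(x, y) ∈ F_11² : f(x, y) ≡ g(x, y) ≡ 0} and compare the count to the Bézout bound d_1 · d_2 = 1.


Common zeros: {(0, 8)}; count = 1; Bézout bound = 1.

deg(f) = 1, deg(g) = 1, so Bézout bound = 1.
Scan x ∈ F_11. For each x, list the y ∈ F_11 with f(x, y) ≡ 0 and those with g(x, y) ≡ 0 (mod 11); the common zeros in that column are the intersection.
  x = 0: f ≡ 0 at y ∈ {0, 1, 2, 3, 4, 5, 6, 7, 8, 9, 10}; g ≡ 0 at y ∈ {8}; common: {8}.
  x = 1: f ≡ 0 at y ∈ ∅; g ≡ 0 at y ∈ {0}; common: ∅.
  x = 2: f ≡ 0 at y ∈ ∅; g ≡ 0 at y ∈ {3}; common: ∅.
  x = 3: f ≡ 0 at y ∈ ∅; g ≡ 0 at y ∈ {6}; common: ∅.
  x = 4: f ≡ 0 at y ∈ ∅; g ≡ 0 at y ∈ {9}; common: ∅.
  x = 5: f ≡ 0 at y ∈ ∅; g ≡ 0 at y ∈ {1}; common: ∅.
  x = 6: f ≡ 0 at y ∈ ∅; g ≡ 0 at y ∈ {4}; common: ∅.
  x = 7: f ≡ 0 at y ∈ ∅; g ≡ 0 at y ∈ {7}; common: ∅.
  x = 8: f ≡ 0 at y ∈ ∅; g ≡ 0 at y ∈ {10}; common: ∅.
  x = 9: f ≡ 0 at y ∈ ∅; g ≡ 0 at y ∈ {2}; common: ∅.
  x = 10: f ≡ 0 at y ∈ ∅; g ≡ 0 at y ∈ {5}; common: ∅.
Collecting: common zeros = {(0, 8)}, so the count is 1.
Comparison with the Bézout bound: 1 ≤ 1 = deg(f)·deg(g), as expected for curves with no common component (the bound is attained).


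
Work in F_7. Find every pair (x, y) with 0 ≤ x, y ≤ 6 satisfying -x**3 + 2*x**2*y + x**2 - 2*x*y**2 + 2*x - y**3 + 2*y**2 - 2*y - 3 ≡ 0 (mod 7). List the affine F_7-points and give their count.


Affine F_7-points: {(0, 2), (1, 3), (1, 5), (1, 6), (2, 1), (2, 2), (3, 2), (4, 5), (6, 1), (6, 5)}; count = 10.

For each of the 49 pairs (x, y) ∈ F_7², evaluate f(x, y) mod 7. Record the zeros.
  x = 0: [0↦4, 1↦3, 2↦0, 3↦3, 4↦6, 5↦3, 6↦2]  zeros at y ∈ {2}
  x = 1: [0↦6, 1↦5, 2↦5, 3↦0, 4↦5, 5↦0, 6↦0]  zeros at y ∈ {3, 5, 6}
  x = 2: [0↦4, 1↦0, 2↦0, 3↦5, 4↦2, 5↦6, 6↦4]  zeros at y ∈ {1, 2}
  x = 3: [0↦6, 1↦3, 2↦0, 3↦5, 4↦5, 5↦1, 6↦1]  zeros at y ∈ {2}
  x = 4: [0↦6, 1↦1, 2↦6, 3↦1, 4↦1, 5↦0, 6↦6]  zeros at y ∈ {5}
  x = 5: [0↦5, 1↦2, 2↦5, 3↦1, 4↦5, 5↦4, 6↦6]  zeros at y ∈ ∅
  x = 6: [0↦4, 1↦0, 2↦5, 3↦6, 4↦4, 5↦0, 6↦2]  zeros at y ∈ {1, 5}
Collecting zeros: affine points = {(0, 2), (1, 3), (1, 5), (1, 6), (2, 1), (2, 2), (3, 2), (4, 5), (6, 1), (6, 5)}.
Total count |C(F_7)_aff| = 10.


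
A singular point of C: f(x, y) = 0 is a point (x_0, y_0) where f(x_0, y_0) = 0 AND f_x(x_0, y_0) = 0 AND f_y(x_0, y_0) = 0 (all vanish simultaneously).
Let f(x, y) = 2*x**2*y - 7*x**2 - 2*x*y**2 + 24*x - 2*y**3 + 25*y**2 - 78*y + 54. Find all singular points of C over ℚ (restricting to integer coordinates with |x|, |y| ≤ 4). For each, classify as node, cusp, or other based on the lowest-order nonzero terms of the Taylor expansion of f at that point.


Singular points: {(3, 3)}; classification: node.

Compute partial derivatives:
  f_x = 4*x*y - 14*x - 2*y**2 + 24.
  f_y = 2*x**2 - 4*x*y - 6*y**2 + 50*y - 78.
Scan x_0 ∈ {−4, ..., 4}. For each x_0, f_y(x_0, y) is a polynomial in y; find its integer roots y ∈ {−4, ..., 4}, then test f_x and f at those candidates.
  x = -4: f_y(-4, y) = -6*y**2 + 66*y - 46; no integer root y with |y| ≤ 4.
  x = -3: f_y(-3, y) = -6*y**2 + 62*y - 60; no integer root y with |y| ≤ 4.
  x = -2: f_y(-2, y) = -6*y**2 + 58*y - 70; no integer root y with |y| ≤ 4.
  x = -1: f_y(-1, y) = -6*y**2 + 54*y - 76; no integer root y with |y| ≤ 4.
  x = 0: f_y(0, y) = -6*y**2 + 50*y - 78; no integer root y with |y| ≤ 4.
  x = 1: f_y(1, y) = -6*y**2 + 46*y - 76; no integer root y with |y| ≤ 4.
  x = 2: f_y(2, y) = -6*y**2 + 42*y - 70; no integer root y with |y| ≤ 4.
  x = 3: f_y(3, y) = -6*y**2 + 38*y - 60; vanishes at y ∈ {3}. (3, 3): f_x = 0, f = 0 — SINGULAR.
  x = 4: f_y(4, y) = -6*y**2 + 34*y - 46; no integer root y with |y| ≤ 4.
Only singular point on the grid: (3, 3).
Classify: substitute x = 3 + u, y = 3 + v and expand: f = 2*u**2*v - u**2 - 2*u*v**2 - 2*v**3 + v**2.
No constant or linear terms (consistent with a singular point). Quadratic part: -u**2 + v**2. Cubic part: 2*u**2*v - 2*u*v**2 - 2*v**3.
The quadratic part v**2 - u**2 = (v − u)(v + u) splits into two distinct linear factors, so there are two distinct tangent lines y − 3 = ±(x − 3) — this is a node (ordinary double point).
Classification: node.


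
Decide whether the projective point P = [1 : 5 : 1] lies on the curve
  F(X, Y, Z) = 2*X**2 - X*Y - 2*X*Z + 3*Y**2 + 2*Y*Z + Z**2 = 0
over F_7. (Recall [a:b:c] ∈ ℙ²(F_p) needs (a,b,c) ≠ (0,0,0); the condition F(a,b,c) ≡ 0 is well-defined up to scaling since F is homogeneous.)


F(1,5,1) ≡ 4 (mod 7); P is NOT on the curve.

Evaluate F(1, 5, 1) term-by-term (mod 7).
  2*X**2 ↦ 2·1·1·1 = 2
  -X*Y ↦ -1·1·5·1 = -5
  -2*X*Z ↦ -2·1·1·1 = -2
  3*Y**2 ↦ 3·1·25·1 = 75
  2*Y*Z ↦ 2·1·5·1 = 10
  Z**2 ↦ 1·1·1·1 = 1
Sum: F(1, 5, 1) = (2) + (-5) + (-2) + (75) + (10) + (1) = 81.
Reducing mod 7: 81 ≡ 4 (mod 7).
Since F(a, b, c) ≡ 4 ≠ 0 (mod 7), P does NOT lie on the curve.


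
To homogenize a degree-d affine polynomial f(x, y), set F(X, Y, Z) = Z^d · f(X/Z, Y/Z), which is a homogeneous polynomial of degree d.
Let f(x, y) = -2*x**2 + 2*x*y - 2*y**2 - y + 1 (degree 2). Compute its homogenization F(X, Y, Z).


F(X, Y, Z) = -2*X**2 + 2*X*Y - 2*Y**2 - Y*Z + Z**2

deg(f) = 2.
Substitute x = X/Z, y = Y/Z into f, then multiply by Z^2.
  monomial -2·x^2·y^0 ↦ -2·X^2·Y^0·Z^0.
  monomial 2·x^1·y^1 ↦ 2·X^1·Y^1·Z^0.
  monomial -2·x^0·y^2 ↦ -2·X^0·Y^2·Z^0.
  monomial -1·x^0·y^1 ↦ -1·X^0·Y^1·Z^1.
  monomial 1·x^0·y^0 ↦ 1·X^0·Y^0·Z^2.
Collecting: F(X, Y, Z) = -2*X**2 + 2*X*Y - 2*Y**2 - Y*Z + Z**2.


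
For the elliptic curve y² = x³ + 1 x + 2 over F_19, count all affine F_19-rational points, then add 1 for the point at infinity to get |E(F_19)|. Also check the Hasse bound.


Affine points = {(1, 2), (1, 17), (8, 3), (8, 16), (10, 9), (10, 10), (14, 9), (14, 10), (17, 7), (17, 12), (18, 0)}; affine count = 11; |E(F_19)| = 12.

Discriminant check: Δ ∝ 4a³ + 27b² = 4·1³ + 27·2² = 4·1 + 27·4 ≡ 17 (mod 19). Nonzero ⇒ E is nonsingular.
For each x ∈ F_19, compute rhs = x³ + 1·x + 2 mod 19, then count y ∈ F_19 with y² ≡ rhs.
  x = 0: rhs = 2, matching y values: none (0 points).
  x = 1: rhs = 4, matching y values: 2, 17 (2 points).
  x = 2: rhs = 12, matching y values: none (0 points).
  x = 3: rhs = 13, matching y values: none (0 points).
  x = 4: rhs = 13, matching y values: none (0 points).
  x = 5: rhs = 18, matching y values: none (0 points).
  x = 6: rhs = 15, matching y values: none (0 points).
  x = 7: rhs = 10, matching y values: none (0 points).
  x = 8: rhs = 9, matching y values: 3, 16 (2 points).
  x = 9: rhs = 18, matching y values: none (0 points).
  x = 10: rhs = 5, matching y values: 9, 10 (2 points).
  x = 11: rhs = 14, matching y values: none (0 points).
  x = 12: rhs = 13, matching y values: none (0 points).
  x = 13: rhs = 8, matching y values: none (0 points).
  x = 14: rhs = 5, matching y values: 9, 10 (2 points).
  x = 15: rhs = 10, matching y values: none (0 points).
  x = 16: rhs = 10, matching y values: none (0 points).
  x = 17: rhs = 11, matching y values: 7, 12 (2 points).
  x = 18: rhs = 0, matching y values: 0 (1 points).
Total affine count: 11.
Full point count |E(F_19)| = 11 + 1 = 12.
Hasse bound: |12 − (19+1)| = |-8| = 8 ≤ 2√19 ≈ 8.7178 ✓.


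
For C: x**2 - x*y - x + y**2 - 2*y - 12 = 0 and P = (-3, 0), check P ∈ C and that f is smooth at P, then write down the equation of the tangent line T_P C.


Tangent line at P: -7*x + y - 21 = 0.

Step 1: f(-3, 0) = 0, so P lies on C.
Step 2: partial derivatives
  f_x(x, y) = 2*x - y - 1, f_y(x, y) = -x + 2*y - 2.
  f_x(P) = -7, f_y(P) = 1 (gradient nonzero, so P is smooth).
Step 3: tangent line at P: -7·(x − -3) + 1·(y − 0) = 0.
Expanding: -7*x + y - 21 = 0.


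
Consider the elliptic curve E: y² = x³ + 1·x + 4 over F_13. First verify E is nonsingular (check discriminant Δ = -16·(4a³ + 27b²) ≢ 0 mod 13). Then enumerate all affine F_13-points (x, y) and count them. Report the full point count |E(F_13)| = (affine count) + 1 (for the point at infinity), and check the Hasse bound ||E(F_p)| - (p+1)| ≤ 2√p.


Affine points = {(0, 2), (0, 11), (2, 1), (2, 12), (5, 2), (5, 11), (7, 4), (7, 9), (8, 2), (8, 11), (9, 1), (9, 12), (10, 0)}; affine count = 13; |E(F_13)| = 14.

Discriminant check: Δ ∝ 4a³ + 27b² = 4·1³ + 27·4² = 4·1 + 27·16 ≡ 7 (mod 13). Nonzero ⇒ E is nonsingular.
For each x ∈ F_13, compute rhs = x³ + 1·x + 4 mod 13, then count y ∈ F_13 with y² ≡ rhs.
  x = 0: rhs = 4, matching y values: 2, 11 (2 points).
  x = 1: rhs = 6, matching y values: none (0 points).
  x = 2: rhs = 1, matching y values: 1, 12 (2 points).
  x = 3: rhs = 8, matching y values: none (0 points).
  x = 4: rhs = 7, matching y values: none (0 points).
  x = 5: rhs = 4, matching y values: 2, 11 (2 points).
  x = 6: rhs = 5, matching y values: none (0 points).
  x = 7: rhs = 3, matching y values: 4, 9 (2 points).
  x = 8: rhs = 4, matching y values: 2, 11 (2 points).
  x = 9: rhs = 1, matching y values: 1, 12 (2 points).
  x = 10: rhs = 0, matching y values: 0 (1 points).
  x = 11: rhs = 7, matching y values: none (0 points).
  x = 12: rhs = 2, matching y values: none (0 points).
Total affine count: 13.
Full point count |E(F_13)| = 13 + 1 = 14.
Hasse bound: |14 − (13+1)| = |0| = 0 ≤ 2√13 ≈ 7.2111 ✓.


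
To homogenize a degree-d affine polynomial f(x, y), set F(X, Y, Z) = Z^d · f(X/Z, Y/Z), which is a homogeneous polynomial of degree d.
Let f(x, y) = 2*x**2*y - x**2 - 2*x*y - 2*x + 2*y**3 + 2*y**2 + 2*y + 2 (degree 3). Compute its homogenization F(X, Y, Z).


F(X, Y, Z) = 2*X**2*Y - X**2*Z - 2*X*Y*Z - 2*X*Z**2 + 2*Y**3 + 2*Y**2*Z + 2*Y*Z**2 + 2*Z**3

deg(f) = 3.
Substitute x = X/Z, y = Y/Z into f, then multiply by Z^3.
  monomial 2·x^2·y^1 ↦ 2·X^2·Y^1·Z^0.
  monomial -1·x^2·y^0 ↦ -1·X^2·Y^0·Z^1.
  monomial -2·x^1·y^1 ↦ -2·X^1·Y^1·Z^1.
  monomial -2·x^1·y^0 ↦ -2·X^1·Y^0·Z^2.
  monomial 2·x^0·y^3 ↦ 2·X^0·Y^3·Z^0.
  monomial 2·x^0·y^2 ↦ 2·X^0·Y^2·Z^1.
  monomial 2·x^0·y^1 ↦ 2·X^0·Y^1·Z^2.
  monomial 2·x^0·y^0 ↦ 2·X^0·Y^0·Z^3.
Collecting: F(X, Y, Z) = 2*X**2*Y - X**2*Z - 2*X*Y*Z - 2*X*Z**2 + 2*Y**3 + 2*Y**2*Z + 2*Y*Z**2 + 2*Z**3.


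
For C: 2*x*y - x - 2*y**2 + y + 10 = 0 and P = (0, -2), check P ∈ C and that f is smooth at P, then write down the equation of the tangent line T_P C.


Tangent line at P: -5*x + 9*y + 18 = 0.

Step 1: f(0, -2) = 0, so P lies on C.
Step 2: partial derivatives
  f_x(x, y) = 2*y - 1, f_y(x, y) = 2*x - 4*y + 1.
  f_x(P) = -5, f_y(P) = 9 (gradient nonzero, so P is smooth).
Step 3: tangent line at P: -5·(x − 0) + 9·(y − -2) = 0.
Expanding: -5*x + 9*y + 18 = 0.


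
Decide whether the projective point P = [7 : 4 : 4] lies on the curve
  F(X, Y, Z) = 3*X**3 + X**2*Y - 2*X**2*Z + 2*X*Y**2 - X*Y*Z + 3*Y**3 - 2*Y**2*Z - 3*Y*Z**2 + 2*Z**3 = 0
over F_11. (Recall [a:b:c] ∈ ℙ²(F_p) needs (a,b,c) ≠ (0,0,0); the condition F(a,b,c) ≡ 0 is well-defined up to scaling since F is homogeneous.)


F(7,4,4) ≡ 10 (mod 11); P is NOT on the curve.

Evaluate F(7, 4, 4) term-by-term (mod 11).
  3*X**3 ↦ 3·343·1·1 = 1029
  X**2*Y ↦ 1·49·4·1 = 196
  -2*X**2*Z ↦ -2·49·1·4 = -392
  2*X*Y**2 ↦ 2·7·16·1 = 224
  -X*Y*Z ↦ -1·7·4·4 = -112
  3*Y**3 ↦ 3·1·64·1 = 192
  -2*Y**2*Z ↦ -2·1·16·4 = -128
  -3*Y*Z**2 ↦ -3·1·4·16 = -192
  2*Z**3 ↦ 2·1·1·64 = 128
Sum: F(7, 4, 4) = (1029) + (196) + (-392) + (224) + (-112) + (192) + (-128) + (-192) + (128) = 945.
Reducing mod 11: 945 ≡ 10 (mod 11).
Since F(a, b, c) ≡ 10 ≠ 0 (mod 11), P does NOT lie on the curve.


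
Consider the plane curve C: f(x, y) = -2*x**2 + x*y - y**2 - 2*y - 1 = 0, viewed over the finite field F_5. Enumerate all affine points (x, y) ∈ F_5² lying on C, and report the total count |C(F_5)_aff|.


Affine F_5-points: {(0, 4), (1, 1), (1, 3), (2, 1), (2, 4), (3, 3)}; count = 6.

For each of the 25 pairs (x, y) ∈ F_5², evaluate f(x, y) mod 5. Record the zeros.
  x = 0: [0↦4, 1↦1, 2↦1, 3↦4, 4↦0]  zeros at y ∈ {4}
  x = 1: [0↦2, 1↦0, 2↦1, 3↦0, 4↦2]  zeros at y ∈ {1, 3}
  x = 2: [0↦1, 1↦0, 2↦2, 3↦2, 4↦0]  zeros at y ∈ {1, 4}
  x = 3: [0↦1, 1↦1, 2↦4, 3↦0, 4↦4]  zeros at y ∈ {3}
  x = 4: [0↦2, 1↦3, 2↦2, 3↦4, 4↦4]  zeros at y ∈ ∅
Collecting zeros: affine points = {(0, 4), (1, 1), (1, 3), (2, 1), (2, 4), (3, 3)}.
Total count |C(F_5)_aff| = 6.


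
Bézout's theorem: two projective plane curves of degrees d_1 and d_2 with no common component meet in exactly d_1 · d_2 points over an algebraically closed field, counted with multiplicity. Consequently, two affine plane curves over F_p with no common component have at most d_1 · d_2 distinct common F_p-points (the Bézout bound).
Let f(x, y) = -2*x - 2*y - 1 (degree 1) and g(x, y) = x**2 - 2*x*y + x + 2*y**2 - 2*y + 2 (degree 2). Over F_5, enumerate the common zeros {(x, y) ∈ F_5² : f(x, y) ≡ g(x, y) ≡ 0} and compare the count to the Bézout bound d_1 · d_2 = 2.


Common zeros: {(4, 3)}; count = 1; Bézout bound = 2.

deg(f) = 1, deg(g) = 2, so Bézout bound = 2.
Scan x ∈ F_5. For each x, list the y ∈ F_5 with f(x, y) ≡ 0 and those with g(x, y) ≡ 0 (mod 5); the common zeros in that column are the intersection.
  x = 0: f ≡ 0 at y ∈ {2}; g ≡ 0 at y ∈ ∅; common: ∅.
  x = 1: f ≡ 0 at y ∈ {1}; g ≡ 0 at y ∈ {3, 4}; common: ∅.
  x = 2: f ≡ 0 at y ∈ {0}; g ≡ 0 at y ∈ ∅; common: ∅.
  x = 3: f ≡ 0 at y ∈ {4}; g ≡ 0 at y ∈ ∅; common: ∅.
  x = 4: f ≡ 0 at y ∈ {3}; g ≡ 0 at y ∈ {2, 3}; common: {3}.
Collecting: common zeros = {(4, 3)}, so the count is 1.
Comparison with the Bézout bound: 1 ≤ 2 = deg(f)·deg(g), as expected for curves with no common component (the affine F_5-count falls short of the bound because intersections may lie at infinity, over extension fields, or carry multiplicity).


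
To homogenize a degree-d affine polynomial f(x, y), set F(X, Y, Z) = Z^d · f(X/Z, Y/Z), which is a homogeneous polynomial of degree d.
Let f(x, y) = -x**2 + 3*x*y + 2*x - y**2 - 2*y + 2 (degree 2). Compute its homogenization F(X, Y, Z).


F(X, Y, Z) = -X**2 + 3*X*Y + 2*X*Z - Y**2 - 2*Y*Z + 2*Z**2

deg(f) = 2.
Substitute x = X/Z, y = Y/Z into f, then multiply by Z^2.
  monomial -1·x^2·y^0 ↦ -1·X^2·Y^0·Z^0.
  monomial 3·x^1·y^1 ↦ 3·X^1·Y^1·Z^0.
  monomial 2·x^1·y^0 ↦ 2·X^1·Y^0·Z^1.
  monomial -1·x^0·y^2 ↦ -1·X^0·Y^2·Z^0.
  monomial -2·x^0·y^1 ↦ -2·X^0·Y^1·Z^1.
  monomial 2·x^0·y^0 ↦ 2·X^0·Y^0·Z^2.
Collecting: F(X, Y, Z) = -X**2 + 3*X*Y + 2*X*Z - Y**2 - 2*Y*Z + 2*Z**2.


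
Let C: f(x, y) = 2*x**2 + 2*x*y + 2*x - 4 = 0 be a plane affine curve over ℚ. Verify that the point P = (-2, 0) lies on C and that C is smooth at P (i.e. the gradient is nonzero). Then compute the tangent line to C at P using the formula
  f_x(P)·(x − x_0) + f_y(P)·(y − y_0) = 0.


Tangent line at P: -6*x - 4*y - 12 = 0.

Step 1: f(-2, 0) = 0, so P lies on C.
Step 2: partial derivatives
  f_x(x, y) = 4*x + 2*y + 2, f_y(x, y) = 2*x.
  f_x(P) = -6, f_y(P) = -4 (gradient nonzero, so P is smooth).
Step 3: tangent line at P: -6·(x − -2) + -4·(y − 0) = 0.
Expanding: -6*x - 4*y - 12 = 0.


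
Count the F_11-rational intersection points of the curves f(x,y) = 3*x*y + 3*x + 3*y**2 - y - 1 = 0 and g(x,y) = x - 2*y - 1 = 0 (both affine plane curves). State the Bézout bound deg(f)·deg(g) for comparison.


Common zeros: {(2, 6), (8, 9)}; count = 2; Bézout bound = 2.

deg(f) = 2, deg(g) = 1, so Bézout bound = 2.
Scan x ∈ F_11. For each x, list the y ∈ F_11 with f(x, y) ≡ 0 and those with g(x, y) ≡ 0 (mod 11); the common zeros in that column are the intersection.
  x = 0: f ≡ 0 at y ∈ ∅; g ≡ 0 at y ∈ {5}; common: ∅.
  x = 1: f ≡ 0 at y ∈ ∅; g ≡ 0 at y ∈ {0}; common: ∅.
  x = 2: f ≡ 0 at y ∈ {6, 7}; g ≡ 0 at y ∈ {6}; common: {6}.
  x = 3: f ≡ 0 at y ∈ {4, 8}; g ≡ 0 at y ∈ {1}; common: ∅.
  x = 4: f ≡ 0 at y ∈ {0}; g ≡ 0 at y ∈ {7}; common: ∅.
  x = 5: f ≡ 0 at y ∈ ∅; g ≡ 0 at y ∈ {2}; common: ∅.
  x = 6: f ≡ 0 at y ∈ ∅; g ≡ 0 at y ∈ {8}; common: ∅.
  x = 7: f ≡ 0 at y ∈ ∅; g ≡ 0 at y ∈ {3}; common: ∅.
  x = 8: f ≡ 0 at y ∈ {9}; g ≡ 0 at y ∈ {9}; common: {9}.
  x = 9: f ≡ 0 at y ∈ {1, 5}; g ≡ 0 at y ∈ {4}; common: ∅.
  x = 10: f ≡ 0 at y ∈ {2, 3}; g ≡ 0 at y ∈ {10}; common: ∅.
Collecting: common zeros = {(2, 6), (8, 9)}, so the count is 2.
Comparison with the Bézout bound: 2 ≤ 2 = deg(f)·deg(g), as expected for curves with no common component (the bound is attained).


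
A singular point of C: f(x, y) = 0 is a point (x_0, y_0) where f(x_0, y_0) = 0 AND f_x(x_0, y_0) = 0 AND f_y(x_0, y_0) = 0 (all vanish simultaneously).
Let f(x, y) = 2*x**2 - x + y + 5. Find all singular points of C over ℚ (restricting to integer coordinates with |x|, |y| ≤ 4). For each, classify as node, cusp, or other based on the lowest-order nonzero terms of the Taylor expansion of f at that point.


No singular points in the scanned grid; C is smooth there.

Compute partial derivatives:
  f_x = 4*x - 1.
  f_y = 1.
f_y = 1 is a nonzero constant, so f_y never vanishes: no point (x, y) can satisfy f = f_x = f_y = 0. In particular no (x, y) ∈ {−4, ..., 4}² is singular; the curve is smooth.


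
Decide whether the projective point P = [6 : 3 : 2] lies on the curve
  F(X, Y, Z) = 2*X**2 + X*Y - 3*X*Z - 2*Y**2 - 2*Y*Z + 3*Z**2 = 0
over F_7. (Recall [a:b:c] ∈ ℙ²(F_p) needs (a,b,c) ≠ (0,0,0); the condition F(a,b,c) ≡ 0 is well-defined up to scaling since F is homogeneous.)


F(6,3,2) ≡ 1 (mod 7); P is NOT on the curve.

Evaluate F(6, 3, 2) term-by-term (mod 7).
  2*X**2 ↦ 2·36·1·1 = 72
  X*Y ↦ 1·6·3·1 = 18
  -3*X*Z ↦ -3·6·1·2 = -36
  -2*Y**2 ↦ -2·1·9·1 = -18
  -2*Y*Z ↦ -2·1·3·2 = -12
  3*Z**2 ↦ 3·1·1·4 = 12
Sum: F(6, 3, 2) = (72) + (18) + (-36) + (-18) + (-12) + (12) = 36.
Reducing mod 7: 36 ≡ 1 (mod 7).
Since F(a, b, c) ≡ 1 ≠ 0 (mod 7), P does NOT lie on the curve.
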